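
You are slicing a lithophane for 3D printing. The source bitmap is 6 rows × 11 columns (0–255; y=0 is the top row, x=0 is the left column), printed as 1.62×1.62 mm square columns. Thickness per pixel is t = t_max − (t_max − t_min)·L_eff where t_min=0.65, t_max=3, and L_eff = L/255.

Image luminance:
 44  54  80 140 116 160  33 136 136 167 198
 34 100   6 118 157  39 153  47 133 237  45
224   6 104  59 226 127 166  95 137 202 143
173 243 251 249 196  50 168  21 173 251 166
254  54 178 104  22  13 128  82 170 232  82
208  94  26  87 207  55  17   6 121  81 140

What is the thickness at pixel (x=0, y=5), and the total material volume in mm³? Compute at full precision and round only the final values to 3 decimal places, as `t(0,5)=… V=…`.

span = t_max - t_min = 3 - 0.65 = 2.350
L(0,5) = 208, L_eff = 208/255 = 0.815686
t(0,5) = 3 - 2.350·0.815686 = 1.083
Σt over all 6·11 pixels = 52331/425 ≈ 123.1317647
V = pitch²·Σt = 1.62²·52331/425 = 323.147

t(0,5)=1.083 V=323.147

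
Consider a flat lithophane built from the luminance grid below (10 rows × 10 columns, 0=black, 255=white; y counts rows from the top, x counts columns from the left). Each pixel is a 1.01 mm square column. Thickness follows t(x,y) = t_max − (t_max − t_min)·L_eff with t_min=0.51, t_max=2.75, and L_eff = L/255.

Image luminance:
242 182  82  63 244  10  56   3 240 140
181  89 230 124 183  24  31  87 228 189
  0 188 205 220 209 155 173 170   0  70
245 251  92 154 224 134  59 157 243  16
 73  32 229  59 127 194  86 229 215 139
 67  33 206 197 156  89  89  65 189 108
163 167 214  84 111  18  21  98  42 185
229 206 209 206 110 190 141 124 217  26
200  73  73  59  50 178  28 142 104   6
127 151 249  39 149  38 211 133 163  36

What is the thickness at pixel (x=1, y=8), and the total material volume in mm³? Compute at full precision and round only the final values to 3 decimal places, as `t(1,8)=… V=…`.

t(1,8)=2.109 V=162.737

span = t_max - t_min = 2.75 - 0.51 = 2.240
L(1,8) = 73, L_eff = 73/255 = 0.286275
t(1,8) = 2.75 - 2.240·0.286275 = 2.109
Σt over all 10·10 pixels = 203401/1275 ≈ 159.5301961
V = pitch²·Σt = 1.01²·203401/1275 = 162.737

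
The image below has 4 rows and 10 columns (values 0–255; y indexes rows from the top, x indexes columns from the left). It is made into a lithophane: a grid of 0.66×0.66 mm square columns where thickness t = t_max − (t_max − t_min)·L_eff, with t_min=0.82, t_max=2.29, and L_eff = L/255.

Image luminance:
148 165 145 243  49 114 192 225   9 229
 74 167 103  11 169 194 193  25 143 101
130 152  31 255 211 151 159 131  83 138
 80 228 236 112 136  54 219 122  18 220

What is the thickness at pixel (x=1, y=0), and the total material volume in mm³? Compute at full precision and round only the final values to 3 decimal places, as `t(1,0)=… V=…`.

t(1,0)=1.339 V=25.927

span = t_max - t_min = 2.29 - 0.82 = 1.470
L(1,0) = 165, L_eff = 165/255 = 0.647059
t(1,0) = 2.29 - 1.470·0.647059 = 1.339
Σt over all 4·10 pixels = 101183/1700 ≈ 59.5194118
V = pitch²·Σt = 0.66²·101183/1700 = 25.927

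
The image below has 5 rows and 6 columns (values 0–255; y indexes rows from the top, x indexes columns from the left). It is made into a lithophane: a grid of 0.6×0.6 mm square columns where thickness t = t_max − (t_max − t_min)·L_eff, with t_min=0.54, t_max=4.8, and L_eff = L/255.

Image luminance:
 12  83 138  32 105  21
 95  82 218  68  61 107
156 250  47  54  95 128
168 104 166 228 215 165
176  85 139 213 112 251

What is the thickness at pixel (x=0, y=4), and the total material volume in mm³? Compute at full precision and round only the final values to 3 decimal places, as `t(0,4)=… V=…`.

t(0,4)=1.860 V=29.143

span = t_max - t_min = 4.8 - 0.54 = 4.260
L(0,4) = 176, L_eff = 176/255 = 0.690196
t(0,4) = 4.8 - 4.260·0.690196 = 1.860
Σt over all 5·6 pixels = 80.952
V = pitch²·Σt = 0.6²·80.952 = 29.143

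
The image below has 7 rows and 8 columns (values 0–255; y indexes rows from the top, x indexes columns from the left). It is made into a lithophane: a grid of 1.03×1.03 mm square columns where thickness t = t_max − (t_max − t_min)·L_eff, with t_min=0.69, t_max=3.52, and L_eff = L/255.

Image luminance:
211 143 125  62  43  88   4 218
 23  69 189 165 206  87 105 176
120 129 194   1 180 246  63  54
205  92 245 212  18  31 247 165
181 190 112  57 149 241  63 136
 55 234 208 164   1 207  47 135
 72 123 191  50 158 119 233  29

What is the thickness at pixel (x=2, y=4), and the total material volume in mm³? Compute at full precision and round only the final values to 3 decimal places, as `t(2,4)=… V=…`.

span = t_max - t_min = 3.52 - 0.69 = 2.830
L(2,4) = 112, L_eff = 112/255 = 0.439216
t(2,4) = 3.52 - 2.830·0.439216 = 2.277
Σt over all 7·8 pixels = 2968867/25500 ≈ 116.4261569
V = pitch²·Σt = 1.03²·2968867/25500 = 123.517

t(2,4)=2.277 V=123.517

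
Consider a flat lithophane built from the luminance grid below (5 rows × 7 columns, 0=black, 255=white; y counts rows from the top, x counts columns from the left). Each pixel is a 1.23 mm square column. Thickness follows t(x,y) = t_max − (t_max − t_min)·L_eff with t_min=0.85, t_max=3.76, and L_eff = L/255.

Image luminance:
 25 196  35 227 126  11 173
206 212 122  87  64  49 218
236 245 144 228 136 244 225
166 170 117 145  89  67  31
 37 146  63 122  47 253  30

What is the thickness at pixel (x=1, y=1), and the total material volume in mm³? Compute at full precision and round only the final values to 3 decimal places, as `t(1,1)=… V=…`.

t(1,1)=1.341 V=118.091

span = t_max - t_min = 3.76 - 0.85 = 2.910
L(1,1) = 212, L_eff = 212/255 = 0.831373
t(1,1) = 3.76 - 2.910·0.831373 = 1.341
Σt over all 5·7 pixels = 78.056
V = pitch²·Σt = 1.23²·78.056 = 118.091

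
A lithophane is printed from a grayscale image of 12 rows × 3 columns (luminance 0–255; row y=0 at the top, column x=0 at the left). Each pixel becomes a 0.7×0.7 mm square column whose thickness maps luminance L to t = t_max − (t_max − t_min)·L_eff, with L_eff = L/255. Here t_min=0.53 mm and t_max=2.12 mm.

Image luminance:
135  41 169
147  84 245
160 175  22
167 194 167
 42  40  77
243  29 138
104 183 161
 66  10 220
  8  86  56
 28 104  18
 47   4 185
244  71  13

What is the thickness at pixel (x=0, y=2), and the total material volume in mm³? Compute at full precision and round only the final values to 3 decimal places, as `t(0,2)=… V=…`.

t(0,2)=1.122 V=25.533

span = t_max - t_min = 2.12 - 0.53 = 1.590
L(0,2) = 160, L_eff = 160/255 = 0.627451
t(0,2) = 2.12 - 1.590·0.627451 = 1.122
Σt over all 12·3 pixels = 442921/8500 ≈ 52.1083529
V = pitch²·Σt = 0.7²·442921/8500 = 25.533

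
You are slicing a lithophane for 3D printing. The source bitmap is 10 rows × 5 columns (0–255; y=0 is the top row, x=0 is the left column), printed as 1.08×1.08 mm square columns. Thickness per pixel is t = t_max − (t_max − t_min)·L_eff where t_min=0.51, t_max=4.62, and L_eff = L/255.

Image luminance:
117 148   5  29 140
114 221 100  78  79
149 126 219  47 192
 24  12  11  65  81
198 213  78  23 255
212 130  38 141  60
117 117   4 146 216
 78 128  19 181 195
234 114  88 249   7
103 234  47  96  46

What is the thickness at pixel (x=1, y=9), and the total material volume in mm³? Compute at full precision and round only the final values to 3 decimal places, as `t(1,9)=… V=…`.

span = t_max - t_min = 4.62 - 0.51 = 4.110
L(1,9) = 234, L_eff = 234/255 = 0.917647
t(1,9) = 4.62 - 4.110·0.917647 = 0.848
Σt over all 10·5 pixels = 294828/2125 ≈ 138.7425882
V = pitch²·Σt = 1.08²·294828/2125 = 161.829

t(1,9)=0.848 V=161.829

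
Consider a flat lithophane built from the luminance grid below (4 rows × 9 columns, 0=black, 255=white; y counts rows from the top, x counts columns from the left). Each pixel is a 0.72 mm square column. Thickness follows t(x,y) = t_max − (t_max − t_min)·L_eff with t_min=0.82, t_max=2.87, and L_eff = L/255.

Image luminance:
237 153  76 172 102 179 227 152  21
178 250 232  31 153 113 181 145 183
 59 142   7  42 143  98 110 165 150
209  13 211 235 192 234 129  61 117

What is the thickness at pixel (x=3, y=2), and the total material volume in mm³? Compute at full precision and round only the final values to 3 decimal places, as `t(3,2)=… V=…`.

t(3,2)=2.532 V=32.298

span = t_max - t_min = 2.87 - 0.82 = 2.050
L(3,2) = 42, L_eff = 42/255 = 0.164706
t(3,2) = 2.87 - 2.050·0.164706 = 2.532
Σt over all 4·9 pixels = 6355/102 ≈ 62.3039216
V = pitch²·Σt = 0.72²·6355/102 = 32.298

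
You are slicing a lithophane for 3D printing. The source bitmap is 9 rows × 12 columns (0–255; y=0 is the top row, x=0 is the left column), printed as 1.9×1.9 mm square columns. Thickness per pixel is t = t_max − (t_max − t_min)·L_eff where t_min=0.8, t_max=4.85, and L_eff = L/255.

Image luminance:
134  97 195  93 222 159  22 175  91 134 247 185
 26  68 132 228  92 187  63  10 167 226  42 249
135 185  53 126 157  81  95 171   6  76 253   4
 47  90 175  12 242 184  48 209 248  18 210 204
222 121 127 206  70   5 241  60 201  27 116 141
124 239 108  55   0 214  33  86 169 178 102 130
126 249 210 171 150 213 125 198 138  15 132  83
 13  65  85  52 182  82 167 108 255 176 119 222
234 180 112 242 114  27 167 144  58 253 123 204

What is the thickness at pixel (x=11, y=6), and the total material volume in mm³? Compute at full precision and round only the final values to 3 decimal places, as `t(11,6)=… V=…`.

span = t_max - t_min = 4.85 - 0.8 = 4.050
L(11,6) = 83, L_eff = 83/255 = 0.325490
t(11,6) = 4.85 - 4.050·0.325490 = 3.532
Σt over all 9·12 pixels = 250263/850 ≈ 294.4270588
V = pitch²·Σt = 1.9²·250263/850 = 1062.882

t(11,6)=3.532 V=1062.882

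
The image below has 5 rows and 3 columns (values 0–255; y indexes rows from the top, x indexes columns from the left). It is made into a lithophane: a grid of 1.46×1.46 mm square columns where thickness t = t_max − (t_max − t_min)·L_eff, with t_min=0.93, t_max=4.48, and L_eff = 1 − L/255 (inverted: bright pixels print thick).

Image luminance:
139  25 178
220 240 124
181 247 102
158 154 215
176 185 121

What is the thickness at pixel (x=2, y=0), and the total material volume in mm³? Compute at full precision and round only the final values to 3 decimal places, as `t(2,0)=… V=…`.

span = t_max - t_min = 4.48 - 0.93 = 3.550
L(2,0) = 178, L_eff = 1 - 178/255 = 0.301961 (inverted)
t(2,0) = 4.48 - 3.550·0.301961 = 3.408
Σt over all 5·3 pixels = 724/15 ≈ 48.2666667
V = pitch²·Σt = 1.46²·724/15 = 102.885

t(2,0)=3.408 V=102.885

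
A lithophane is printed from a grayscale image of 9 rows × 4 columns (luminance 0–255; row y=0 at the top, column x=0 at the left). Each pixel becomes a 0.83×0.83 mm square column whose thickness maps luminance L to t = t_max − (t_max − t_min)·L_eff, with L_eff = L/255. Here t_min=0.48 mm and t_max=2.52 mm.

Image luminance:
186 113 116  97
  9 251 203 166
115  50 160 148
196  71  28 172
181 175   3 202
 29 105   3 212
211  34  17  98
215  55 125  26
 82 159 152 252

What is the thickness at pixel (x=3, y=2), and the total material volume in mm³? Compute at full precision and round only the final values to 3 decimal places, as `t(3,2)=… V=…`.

t(3,2)=1.336 V=38.154

span = t_max - t_min = 2.52 - 0.48 = 2.040
L(3,2) = 148, L_eff = 148/255 = 0.580392
t(3,2) = 2.52 - 2.040·0.580392 = 1.336
Σt over all 9·4 pixels = 55.384
V = pitch²·Σt = 0.83²·55.384 = 38.154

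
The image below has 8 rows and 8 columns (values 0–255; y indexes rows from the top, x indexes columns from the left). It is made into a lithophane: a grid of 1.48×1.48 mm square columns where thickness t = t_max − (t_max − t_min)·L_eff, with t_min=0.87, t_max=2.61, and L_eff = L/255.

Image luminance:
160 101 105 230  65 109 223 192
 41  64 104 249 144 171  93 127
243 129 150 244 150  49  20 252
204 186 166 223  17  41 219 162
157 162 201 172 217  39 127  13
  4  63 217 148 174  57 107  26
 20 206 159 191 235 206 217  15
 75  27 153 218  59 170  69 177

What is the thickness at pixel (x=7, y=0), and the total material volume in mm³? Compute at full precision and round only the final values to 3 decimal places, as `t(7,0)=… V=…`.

span = t_max - t_min = 2.61 - 0.87 = 1.740
L(7,0) = 192, L_eff = 192/255 = 0.752941
t(7,0) = 2.61 - 1.740·0.752941 = 1.300
Σt over all 8·8 pixels = 228607/2125 ≈ 107.5797647
V = pitch²·Σt = 1.48²·228607/2125 = 235.643

t(7,0)=1.300 V=235.643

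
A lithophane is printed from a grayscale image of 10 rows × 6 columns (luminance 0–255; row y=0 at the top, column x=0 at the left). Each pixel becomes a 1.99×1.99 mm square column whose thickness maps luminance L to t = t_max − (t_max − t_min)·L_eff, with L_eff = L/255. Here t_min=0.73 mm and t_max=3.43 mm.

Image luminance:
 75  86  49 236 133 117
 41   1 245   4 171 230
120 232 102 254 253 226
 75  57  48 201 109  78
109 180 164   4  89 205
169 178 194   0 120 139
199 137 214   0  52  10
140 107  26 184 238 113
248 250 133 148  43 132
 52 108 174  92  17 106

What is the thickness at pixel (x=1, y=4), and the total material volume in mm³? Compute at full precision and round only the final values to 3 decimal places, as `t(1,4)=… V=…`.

t(1,4)=1.524 V=495.604

span = t_max - t_min = 3.43 - 0.73 = 2.700
L(1,4) = 180, L_eff = 180/255 = 0.705882
t(1,4) = 3.43 - 2.700·0.705882 = 1.524
Σt over all 10·6 pixels = 106377/850 ≈ 125.1494118
V = pitch²·Σt = 1.99²·106377/850 = 495.604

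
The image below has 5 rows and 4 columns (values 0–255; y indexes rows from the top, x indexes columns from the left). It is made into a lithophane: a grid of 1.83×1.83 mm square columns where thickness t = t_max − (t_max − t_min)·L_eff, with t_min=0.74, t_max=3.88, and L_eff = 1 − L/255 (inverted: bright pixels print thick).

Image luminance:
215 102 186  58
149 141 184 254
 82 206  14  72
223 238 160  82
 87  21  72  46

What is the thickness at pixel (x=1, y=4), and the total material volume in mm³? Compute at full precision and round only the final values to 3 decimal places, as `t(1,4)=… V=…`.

t(1,4)=0.999 V=156.451

span = t_max - t_min = 3.88 - 0.74 = 3.140
L(1,4) = 21, L_eff = 1 - 21/255 = 0.917647 (inverted)
t(1,4) = 3.88 - 3.140·0.917647 = 0.999
Σt over all 5·4 pixels = 99274/2125 ≈ 46.7171765
V = pitch²·Σt = 1.83²·99274/2125 = 156.451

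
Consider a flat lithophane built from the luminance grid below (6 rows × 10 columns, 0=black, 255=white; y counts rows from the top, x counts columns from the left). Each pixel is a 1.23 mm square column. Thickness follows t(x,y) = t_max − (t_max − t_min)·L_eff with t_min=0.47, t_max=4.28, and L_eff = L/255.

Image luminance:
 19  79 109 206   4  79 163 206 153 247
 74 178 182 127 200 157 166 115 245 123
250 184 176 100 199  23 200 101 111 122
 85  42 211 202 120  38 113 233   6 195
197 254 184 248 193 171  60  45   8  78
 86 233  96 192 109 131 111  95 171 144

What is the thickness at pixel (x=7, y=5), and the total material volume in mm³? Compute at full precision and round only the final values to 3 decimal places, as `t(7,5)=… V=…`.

t(7,5)=2.861 V=199.788

span = t_max - t_min = 4.28 - 0.47 = 3.810
L(7,5) = 95, L_eff = 95/255 = 0.372549
t(7,5) = 4.28 - 3.810·0.372549 = 2.861
Σt over all 6·10 pixels = 1122477/8500 ≈ 132.0561176
V = pitch²·Σt = 1.23²·1122477/8500 = 199.788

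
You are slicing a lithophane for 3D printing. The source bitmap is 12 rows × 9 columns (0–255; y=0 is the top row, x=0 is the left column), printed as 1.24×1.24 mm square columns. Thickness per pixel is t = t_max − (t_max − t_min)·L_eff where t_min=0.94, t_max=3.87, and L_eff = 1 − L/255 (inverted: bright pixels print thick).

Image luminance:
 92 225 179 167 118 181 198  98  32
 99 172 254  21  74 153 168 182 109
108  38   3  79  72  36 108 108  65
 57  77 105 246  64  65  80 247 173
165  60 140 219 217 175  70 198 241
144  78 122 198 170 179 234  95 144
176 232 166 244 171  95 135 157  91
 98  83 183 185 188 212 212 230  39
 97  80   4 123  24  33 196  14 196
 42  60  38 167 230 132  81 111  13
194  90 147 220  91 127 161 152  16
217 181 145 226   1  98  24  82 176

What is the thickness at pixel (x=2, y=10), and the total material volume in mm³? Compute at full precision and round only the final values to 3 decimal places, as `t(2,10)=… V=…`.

t(2,10)=2.629 V=403.228

span = t_max - t_min = 3.87 - 0.94 = 2.930
L(2,10) = 147, L_eff = 1 - 147/255 = 0.423529 (inverted)
t(2,10) = 3.87 - 2.930·0.423529 = 2.629
Σt over all 12·9 pixels = 1671811/6375 ≈ 262.2448627
V = pitch²·Σt = 1.24²·1671811/6375 = 403.228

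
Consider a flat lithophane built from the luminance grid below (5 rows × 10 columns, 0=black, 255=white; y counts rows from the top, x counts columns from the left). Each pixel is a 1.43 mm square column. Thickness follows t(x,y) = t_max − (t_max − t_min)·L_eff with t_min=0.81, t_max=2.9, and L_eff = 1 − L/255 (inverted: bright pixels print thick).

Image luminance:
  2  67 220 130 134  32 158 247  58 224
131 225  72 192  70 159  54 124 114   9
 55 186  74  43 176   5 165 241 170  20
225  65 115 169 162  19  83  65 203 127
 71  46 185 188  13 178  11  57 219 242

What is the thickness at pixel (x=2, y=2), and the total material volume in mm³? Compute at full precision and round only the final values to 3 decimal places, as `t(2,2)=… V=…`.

t(2,2)=1.417 V=183.379

span = t_max - t_min = 2.9 - 0.81 = 2.090
L(2,2) = 74, L_eff = 1 - 74/255 = 0.709804 (inverted)
t(2,2) = 2.9 - 2.090·0.709804 = 1.417
Σt over all 5·10 pixels = 3049/34 ≈ 89.6764706
V = pitch²·Σt = 1.43²·3049/34 = 183.379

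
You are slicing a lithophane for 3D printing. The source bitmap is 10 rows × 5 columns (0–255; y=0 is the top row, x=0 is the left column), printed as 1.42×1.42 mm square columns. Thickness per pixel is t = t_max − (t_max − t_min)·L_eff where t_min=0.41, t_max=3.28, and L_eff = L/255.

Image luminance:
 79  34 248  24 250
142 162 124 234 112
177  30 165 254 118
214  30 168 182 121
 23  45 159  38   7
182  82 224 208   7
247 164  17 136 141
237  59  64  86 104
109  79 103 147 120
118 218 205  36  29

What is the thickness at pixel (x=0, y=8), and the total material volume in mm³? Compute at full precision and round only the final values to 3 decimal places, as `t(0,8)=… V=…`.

span = t_max - t_min = 3.28 - 0.41 = 2.870
L(0,8) = 109, L_eff = 109/255 = 0.427451
t(0,8) = 3.28 - 2.870·0.427451 = 2.053
Σt over all 10·5 pixels = 1192403/12750 ≈ 93.5218039
V = pitch²·Σt = 1.42²·1192403/12750 = 188.577

t(0,8)=2.053 V=188.577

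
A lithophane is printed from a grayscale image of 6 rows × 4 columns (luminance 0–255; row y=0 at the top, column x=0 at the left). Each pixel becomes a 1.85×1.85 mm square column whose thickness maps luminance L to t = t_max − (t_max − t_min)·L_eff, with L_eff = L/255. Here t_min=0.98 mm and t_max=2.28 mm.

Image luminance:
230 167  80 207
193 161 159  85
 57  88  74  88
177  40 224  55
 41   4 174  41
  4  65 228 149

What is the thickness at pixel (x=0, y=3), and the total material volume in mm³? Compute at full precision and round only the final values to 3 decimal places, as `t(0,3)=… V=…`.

t(0,3)=1.378 V=138.582

span = t_max - t_min = 2.28 - 0.98 = 1.300
L(0,3) = 177, L_eff = 177/255 = 0.694118
t(0,3) = 2.28 - 1.300·0.694118 = 1.378
Σt over all 6·4 pixels = 103253/2550 ≈ 40.4913725
V = pitch²·Σt = 1.85²·103253/2550 = 138.582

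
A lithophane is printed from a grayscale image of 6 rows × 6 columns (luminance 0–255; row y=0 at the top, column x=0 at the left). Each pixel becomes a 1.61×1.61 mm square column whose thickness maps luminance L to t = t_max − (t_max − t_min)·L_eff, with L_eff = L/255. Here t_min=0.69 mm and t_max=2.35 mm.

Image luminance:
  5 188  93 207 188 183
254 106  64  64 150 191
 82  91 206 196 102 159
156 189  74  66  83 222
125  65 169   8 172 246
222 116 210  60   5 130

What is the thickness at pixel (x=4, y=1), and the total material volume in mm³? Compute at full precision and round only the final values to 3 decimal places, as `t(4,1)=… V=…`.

t(4,1)=1.374 V=137.503

span = t_max - t_min = 2.35 - 0.69 = 1.660
L(4,1) = 150, L_eff = 150/255 = 0.588235
t(4,1) = 2.35 - 1.660·0.588235 = 1.374
Σt over all 6·6 pixels = 676349/12750 ≈ 53.0469804
V = pitch²·Σt = 1.61²·676349/12750 = 137.503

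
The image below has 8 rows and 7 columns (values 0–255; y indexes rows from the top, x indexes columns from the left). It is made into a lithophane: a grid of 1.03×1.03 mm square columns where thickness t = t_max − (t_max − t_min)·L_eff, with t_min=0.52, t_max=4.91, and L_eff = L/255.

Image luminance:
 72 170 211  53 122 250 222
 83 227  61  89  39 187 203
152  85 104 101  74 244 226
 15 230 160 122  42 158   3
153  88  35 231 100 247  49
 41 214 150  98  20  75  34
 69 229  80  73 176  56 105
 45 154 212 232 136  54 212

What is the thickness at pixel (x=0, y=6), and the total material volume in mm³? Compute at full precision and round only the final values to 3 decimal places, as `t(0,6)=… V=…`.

t(0,6)=3.722 V=162.523

span = t_max - t_min = 4.91 - 0.52 = 4.390
L(0,6) = 69, L_eff = 69/255 = 0.270588
t(0,6) = 4.91 - 4.390·0.270588 = 3.722
Σt over all 8·7 pixels = 3906433/25500 ≈ 153.1934510
V = pitch²·Σt = 1.03²·3906433/25500 = 162.523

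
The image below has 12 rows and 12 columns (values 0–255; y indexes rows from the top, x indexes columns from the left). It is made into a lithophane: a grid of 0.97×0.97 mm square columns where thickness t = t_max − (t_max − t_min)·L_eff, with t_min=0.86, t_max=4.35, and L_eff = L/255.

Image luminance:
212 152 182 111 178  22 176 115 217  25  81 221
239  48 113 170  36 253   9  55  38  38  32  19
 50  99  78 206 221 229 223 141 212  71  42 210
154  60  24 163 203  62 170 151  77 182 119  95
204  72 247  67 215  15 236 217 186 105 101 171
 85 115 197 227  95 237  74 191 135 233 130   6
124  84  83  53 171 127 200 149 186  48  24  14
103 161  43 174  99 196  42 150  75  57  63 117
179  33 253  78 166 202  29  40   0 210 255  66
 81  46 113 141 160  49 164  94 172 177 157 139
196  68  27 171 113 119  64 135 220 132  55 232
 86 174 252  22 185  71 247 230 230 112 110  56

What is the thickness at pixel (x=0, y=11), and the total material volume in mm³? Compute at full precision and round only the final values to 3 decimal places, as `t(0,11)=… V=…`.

span = t_max - t_min = 4.35 - 0.86 = 3.490
L(0,11) = 86, L_eff = 86/255 = 0.337255
t(0,11) = 4.35 - 3.490·0.337255 = 3.173
Σt over all 12·12 pixels = 3183983/8500 ≈ 374.5862353
V = pitch²·Σt = 0.97²·3183983/8500 = 352.448

t(0,11)=3.173 V=352.448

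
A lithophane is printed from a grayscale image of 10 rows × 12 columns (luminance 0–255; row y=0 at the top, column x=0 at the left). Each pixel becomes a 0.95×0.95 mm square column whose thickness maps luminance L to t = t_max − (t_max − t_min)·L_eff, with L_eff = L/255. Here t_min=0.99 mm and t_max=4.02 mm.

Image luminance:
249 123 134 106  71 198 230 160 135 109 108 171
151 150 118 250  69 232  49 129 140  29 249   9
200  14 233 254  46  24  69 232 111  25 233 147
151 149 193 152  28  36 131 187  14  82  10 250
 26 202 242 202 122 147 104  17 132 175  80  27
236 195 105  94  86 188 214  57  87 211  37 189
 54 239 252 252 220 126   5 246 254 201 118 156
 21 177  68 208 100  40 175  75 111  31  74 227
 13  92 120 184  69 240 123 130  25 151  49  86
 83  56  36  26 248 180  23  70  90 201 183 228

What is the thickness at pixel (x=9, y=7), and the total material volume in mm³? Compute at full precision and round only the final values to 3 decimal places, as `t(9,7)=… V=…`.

t(9,7)=3.652 V=267.527

span = t_max - t_min = 4.02 - 0.99 = 3.030
L(9,7) = 31, L_eff = 31/255 = 0.121569
t(9,7) = 4.02 - 3.030·0.121569 = 3.652
Σt over all 10·12 pixels = 2519649/8500 ≈ 296.4292941
V = pitch²·Σt = 0.95²·2519649/8500 = 267.527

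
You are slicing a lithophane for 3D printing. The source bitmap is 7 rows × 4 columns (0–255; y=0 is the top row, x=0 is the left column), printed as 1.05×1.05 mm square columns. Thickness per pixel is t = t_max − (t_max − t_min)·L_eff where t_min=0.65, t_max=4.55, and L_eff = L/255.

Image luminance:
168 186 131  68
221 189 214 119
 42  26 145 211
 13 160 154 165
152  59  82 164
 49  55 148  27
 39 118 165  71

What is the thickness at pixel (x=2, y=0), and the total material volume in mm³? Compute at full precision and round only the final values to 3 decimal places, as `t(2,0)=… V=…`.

span = t_max - t_min = 4.55 - 0.65 = 3.900
L(2,0) = 131, L_eff = 131/255 = 0.513725
t(2,0) = 4.55 - 3.900·0.513725 = 2.546
Σt over all 7·4 pixels = 64857/850 ≈ 76.3023529
V = pitch²·Σt = 1.05²·64857/850 = 84.123

t(2,0)=2.546 V=84.123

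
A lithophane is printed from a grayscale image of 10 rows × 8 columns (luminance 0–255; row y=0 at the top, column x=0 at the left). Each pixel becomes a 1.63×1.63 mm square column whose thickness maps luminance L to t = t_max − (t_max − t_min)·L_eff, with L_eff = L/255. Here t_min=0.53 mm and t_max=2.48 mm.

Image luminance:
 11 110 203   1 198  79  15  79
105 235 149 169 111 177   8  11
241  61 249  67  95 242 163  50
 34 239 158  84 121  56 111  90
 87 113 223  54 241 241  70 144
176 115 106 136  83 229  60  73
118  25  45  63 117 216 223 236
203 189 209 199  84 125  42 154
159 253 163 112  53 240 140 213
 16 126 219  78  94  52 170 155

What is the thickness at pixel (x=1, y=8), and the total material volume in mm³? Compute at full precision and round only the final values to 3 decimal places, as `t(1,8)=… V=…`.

t(1,8)=0.545 V=316.559

span = t_max - t_min = 2.48 - 0.53 = 1.950
L(1,8) = 253, L_eff = 253/255 = 0.992157
t(1,8) = 2.48 - 1.950·0.992157 = 0.545
Σt over all 10·8 pixels = 50637/425 ≈ 119.1458824
V = pitch²·Σt = 1.63²·50637/425 = 316.559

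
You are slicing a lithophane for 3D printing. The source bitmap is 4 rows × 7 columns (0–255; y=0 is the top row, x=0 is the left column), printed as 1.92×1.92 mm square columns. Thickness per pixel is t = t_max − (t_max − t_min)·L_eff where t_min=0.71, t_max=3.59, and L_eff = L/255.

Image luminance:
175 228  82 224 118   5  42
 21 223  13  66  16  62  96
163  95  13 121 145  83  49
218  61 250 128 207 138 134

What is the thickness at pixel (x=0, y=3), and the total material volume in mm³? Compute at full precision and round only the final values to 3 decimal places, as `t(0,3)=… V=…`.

span = t_max - t_min = 3.59 - 0.71 = 2.880
L(0,3) = 218, L_eff = 218/255 = 0.854902
t(0,3) = 3.59 - 2.880·0.854902 = 1.128
Σt over all 4·7 pixels = 137381/2125 ≈ 64.6498824
V = pitch²·Σt = 1.92²·137381/2125 = 238.325

t(0,3)=1.128 V=238.325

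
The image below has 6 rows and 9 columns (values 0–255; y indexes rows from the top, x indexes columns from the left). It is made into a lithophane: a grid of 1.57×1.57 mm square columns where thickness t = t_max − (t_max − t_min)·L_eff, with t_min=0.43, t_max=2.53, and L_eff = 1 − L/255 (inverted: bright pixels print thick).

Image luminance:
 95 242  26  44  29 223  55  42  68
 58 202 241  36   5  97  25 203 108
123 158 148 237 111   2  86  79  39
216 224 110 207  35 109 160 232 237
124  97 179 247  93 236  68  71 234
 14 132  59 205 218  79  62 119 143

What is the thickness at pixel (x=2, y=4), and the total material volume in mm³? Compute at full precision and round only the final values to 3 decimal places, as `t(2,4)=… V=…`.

t(2,4)=1.904 V=193.077

span = t_max - t_min = 2.53 - 0.43 = 2.100
L(2,4) = 179, L_eff = 1 - 179/255 = 0.298039 (inverted)
t(2,4) = 2.53 - 2.100·0.298039 = 1.904
Σt over all 6·9 pixels = 66581/850 ≈ 78.3305882
V = pitch²·Σt = 1.57²·66581/850 = 193.077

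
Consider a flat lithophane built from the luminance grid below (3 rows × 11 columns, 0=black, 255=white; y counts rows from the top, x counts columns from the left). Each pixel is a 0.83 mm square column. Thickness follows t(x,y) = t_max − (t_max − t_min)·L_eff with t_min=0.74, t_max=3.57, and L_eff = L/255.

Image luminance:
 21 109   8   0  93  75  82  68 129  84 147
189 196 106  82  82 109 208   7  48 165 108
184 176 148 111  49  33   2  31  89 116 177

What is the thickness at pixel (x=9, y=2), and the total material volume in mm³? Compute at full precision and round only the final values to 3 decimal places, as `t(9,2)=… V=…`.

t(9,2)=2.283 V=56.449

span = t_max - t_min = 3.57 - 0.74 = 2.830
L(9,2) = 116, L_eff = 116/255 = 0.454902
t(9,2) = 3.57 - 2.830·0.454902 = 2.283
Σt over all 3·11 pixels = 2089499/25500 ≈ 81.9411373
V = pitch²·Σt = 0.83²·2089499/25500 = 56.449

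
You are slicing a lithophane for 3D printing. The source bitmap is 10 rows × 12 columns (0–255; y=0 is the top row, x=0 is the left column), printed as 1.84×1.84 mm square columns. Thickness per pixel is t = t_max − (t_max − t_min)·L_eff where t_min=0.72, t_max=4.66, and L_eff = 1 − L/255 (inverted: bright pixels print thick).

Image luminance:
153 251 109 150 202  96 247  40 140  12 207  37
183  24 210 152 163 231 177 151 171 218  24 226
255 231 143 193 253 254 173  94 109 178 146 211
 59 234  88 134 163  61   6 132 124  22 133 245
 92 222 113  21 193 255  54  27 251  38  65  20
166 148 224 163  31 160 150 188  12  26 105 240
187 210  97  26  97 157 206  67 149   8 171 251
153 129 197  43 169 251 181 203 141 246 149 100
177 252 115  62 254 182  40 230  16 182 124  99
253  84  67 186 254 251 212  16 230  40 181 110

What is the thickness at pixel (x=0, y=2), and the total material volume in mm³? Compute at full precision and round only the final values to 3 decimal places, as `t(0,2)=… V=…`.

span = t_max - t_min = 4.66 - 0.72 = 3.940
L(0,2) = 255, L_eff = 1 - 255/255 = 0.000000 (inverted)
t(0,2) = 4.66 - 3.940·0.000000 = 4.660
Σt over all 10·12 pixels = 2263124/6375 ≈ 354.9998431
V = pitch²·Σt = 1.84²·2263124/6375 = 1201.887

t(0,2)=4.660 V=1201.887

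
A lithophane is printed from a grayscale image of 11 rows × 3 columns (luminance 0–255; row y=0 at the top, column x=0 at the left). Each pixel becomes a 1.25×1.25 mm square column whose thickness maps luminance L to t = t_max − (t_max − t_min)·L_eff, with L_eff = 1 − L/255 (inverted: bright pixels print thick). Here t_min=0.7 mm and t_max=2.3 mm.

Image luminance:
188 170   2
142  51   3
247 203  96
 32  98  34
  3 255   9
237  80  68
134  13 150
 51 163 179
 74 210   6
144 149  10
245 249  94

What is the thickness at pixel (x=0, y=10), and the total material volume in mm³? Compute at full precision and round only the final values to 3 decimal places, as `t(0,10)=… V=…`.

t(0,10)=2.237 V=73.241

span = t_max - t_min = 2.3 - 0.7 = 1.600
L(0,10) = 245, L_eff = 1 - 245/255 = 0.039216 (inverted)
t(0,10) = 2.3 - 1.600·0.039216 = 2.237
Σt over all 11·3 pixels = 39843/850 ≈ 46.8741176
V = pitch²·Σt = 1.25²·39843/850 = 73.241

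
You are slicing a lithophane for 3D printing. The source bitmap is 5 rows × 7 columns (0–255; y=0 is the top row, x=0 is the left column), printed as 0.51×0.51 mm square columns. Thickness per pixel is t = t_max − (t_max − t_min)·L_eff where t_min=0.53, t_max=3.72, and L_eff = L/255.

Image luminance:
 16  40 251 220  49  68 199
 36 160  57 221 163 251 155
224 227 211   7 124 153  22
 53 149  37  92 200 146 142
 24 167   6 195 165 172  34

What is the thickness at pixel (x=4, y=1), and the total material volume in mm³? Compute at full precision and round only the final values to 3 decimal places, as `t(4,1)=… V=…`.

span = t_max - t_min = 3.72 - 0.53 = 3.190
L(4,1) = 163, L_eff = 163/255 = 0.639216
t(4,1) = 3.72 - 3.190·0.639216 = 1.681
Σt over all 5·7 pixels = 476254/6375 ≈ 74.7065098
V = pitch²·Σt = 0.51²·476254/6375 = 19.431

t(4,1)=1.681 V=19.431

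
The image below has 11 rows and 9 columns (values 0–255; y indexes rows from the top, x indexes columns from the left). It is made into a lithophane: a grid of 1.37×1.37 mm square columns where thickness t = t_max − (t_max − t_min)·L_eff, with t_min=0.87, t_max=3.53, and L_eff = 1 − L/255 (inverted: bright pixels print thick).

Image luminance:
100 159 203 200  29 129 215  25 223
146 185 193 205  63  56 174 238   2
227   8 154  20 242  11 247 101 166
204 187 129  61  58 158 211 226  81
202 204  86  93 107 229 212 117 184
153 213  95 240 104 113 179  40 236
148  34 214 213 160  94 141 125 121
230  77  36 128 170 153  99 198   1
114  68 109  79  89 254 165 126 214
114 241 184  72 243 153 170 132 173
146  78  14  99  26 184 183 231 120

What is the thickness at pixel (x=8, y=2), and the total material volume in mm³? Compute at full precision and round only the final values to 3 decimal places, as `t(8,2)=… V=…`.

span = t_max - t_min = 3.53 - 0.87 = 2.660
L(8,2) = 166, L_eff = 1 - 166/255 = 0.349020 (inverted)
t(8,2) = 3.53 - 2.660·0.349020 = 2.602
Σt over all 11·9 pixels = 5911271/25500 ≈ 231.8145490
V = pitch²·Σt = 1.37²·5911271/25500 = 435.093

t(8,2)=2.602 V=435.093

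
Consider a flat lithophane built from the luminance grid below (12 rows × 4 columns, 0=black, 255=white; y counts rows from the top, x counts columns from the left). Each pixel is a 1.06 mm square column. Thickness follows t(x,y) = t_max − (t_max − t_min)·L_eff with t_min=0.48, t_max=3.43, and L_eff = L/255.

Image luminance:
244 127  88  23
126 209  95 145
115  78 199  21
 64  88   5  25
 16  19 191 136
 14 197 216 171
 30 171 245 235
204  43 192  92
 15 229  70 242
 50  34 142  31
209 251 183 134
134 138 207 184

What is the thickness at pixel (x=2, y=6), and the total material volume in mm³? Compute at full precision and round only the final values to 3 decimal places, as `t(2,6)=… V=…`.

span = t_max - t_min = 3.43 - 0.48 = 2.950
L(2,6) = 245, L_eff = 245/255 = 0.960784
t(2,6) = 3.43 - 2.950·0.960784 = 0.596
Σt over all 12·4 pixels = 481121/5100 ≈ 94.3374510
V = pitch²·Σt = 1.06²·481121/5100 = 105.998

t(2,6)=0.596 V=105.998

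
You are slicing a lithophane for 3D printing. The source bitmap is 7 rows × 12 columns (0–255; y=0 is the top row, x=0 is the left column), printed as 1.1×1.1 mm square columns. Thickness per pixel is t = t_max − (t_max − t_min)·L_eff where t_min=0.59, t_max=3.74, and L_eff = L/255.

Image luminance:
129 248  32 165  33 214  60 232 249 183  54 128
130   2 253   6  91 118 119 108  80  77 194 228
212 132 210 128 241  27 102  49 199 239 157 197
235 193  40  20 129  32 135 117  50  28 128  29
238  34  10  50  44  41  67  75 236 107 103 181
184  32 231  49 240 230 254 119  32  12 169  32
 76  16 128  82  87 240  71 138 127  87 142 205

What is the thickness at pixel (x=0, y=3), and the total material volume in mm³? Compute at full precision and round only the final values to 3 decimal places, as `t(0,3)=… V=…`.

span = t_max - t_min = 3.74 - 0.59 = 3.150
L(0,3) = 235, L_eff = 235/255 = 0.921569
t(0,3) = 3.74 - 3.150·0.921569 = 0.837
Σt over all 7·12 pixels = 317121/1700 ≈ 186.5417647
V = pitch²·Σt = 1.1²·317121/1700 = 225.716

t(0,3)=0.837 V=225.716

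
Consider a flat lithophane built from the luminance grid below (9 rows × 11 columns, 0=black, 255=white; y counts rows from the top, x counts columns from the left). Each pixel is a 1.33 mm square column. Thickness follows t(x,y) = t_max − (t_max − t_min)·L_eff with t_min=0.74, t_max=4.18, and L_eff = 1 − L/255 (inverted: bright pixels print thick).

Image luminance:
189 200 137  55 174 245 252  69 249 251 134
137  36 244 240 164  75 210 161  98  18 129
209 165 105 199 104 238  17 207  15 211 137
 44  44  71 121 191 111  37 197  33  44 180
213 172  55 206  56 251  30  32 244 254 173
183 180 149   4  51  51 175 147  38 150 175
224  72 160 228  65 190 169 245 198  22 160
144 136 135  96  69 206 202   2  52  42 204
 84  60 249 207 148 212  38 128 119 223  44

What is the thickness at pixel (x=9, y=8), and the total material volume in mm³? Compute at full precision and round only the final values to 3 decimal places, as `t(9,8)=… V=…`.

t(9,8)=3.748 V=455.770

span = t_max - t_min = 4.18 - 0.74 = 3.440
L(9,8) = 223, L_eff = 1 - 223/255 = 0.125490 (inverted)
t(9,8) = 4.18 - 3.440·0.125490 = 3.748
Σt over all 9·11 pixels = 3285133/12750 ≈ 257.6574902
V = pitch²·Σt = 1.33²·3285133/12750 = 455.770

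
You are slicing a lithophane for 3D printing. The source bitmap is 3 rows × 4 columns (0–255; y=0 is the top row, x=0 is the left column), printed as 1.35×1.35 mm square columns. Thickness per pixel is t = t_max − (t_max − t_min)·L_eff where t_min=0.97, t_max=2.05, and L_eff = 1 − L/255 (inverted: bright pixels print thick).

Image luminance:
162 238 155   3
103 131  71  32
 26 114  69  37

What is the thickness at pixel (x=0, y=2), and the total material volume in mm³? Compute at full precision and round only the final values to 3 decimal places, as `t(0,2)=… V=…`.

t(0,2)=1.080 V=30.021

span = t_max - t_min = 2.05 - 0.97 = 1.080
L(0,2) = 26, L_eff = 1 - 26/255 = 0.898039 (inverted)
t(0,2) = 2.05 - 1.080·0.898039 = 1.080
Σt over all 3·4 pixels = 35004/2125 ≈ 16.4724706
V = pitch²·Σt = 1.35²·35004/2125 = 30.021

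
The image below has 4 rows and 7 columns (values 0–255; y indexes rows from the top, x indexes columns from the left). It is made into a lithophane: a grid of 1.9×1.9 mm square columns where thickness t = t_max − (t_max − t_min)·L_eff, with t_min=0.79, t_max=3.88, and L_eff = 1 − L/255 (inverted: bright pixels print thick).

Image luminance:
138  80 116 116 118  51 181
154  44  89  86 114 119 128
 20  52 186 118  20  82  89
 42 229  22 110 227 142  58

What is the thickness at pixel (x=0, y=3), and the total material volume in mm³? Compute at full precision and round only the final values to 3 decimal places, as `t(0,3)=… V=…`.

span = t_max - t_min = 3.88 - 0.79 = 3.090
L(0,3) = 42, L_eff = 1 - 42/255 = 0.835294 (inverted)
t(0,3) = 3.88 - 3.090·0.835294 = 1.299
Σt over all 4·7 pixels = 489913/8500 ≈ 57.6368235
V = pitch²·Σt = 1.9²·489913/8500 = 208.069

t(0,3)=1.299 V=208.069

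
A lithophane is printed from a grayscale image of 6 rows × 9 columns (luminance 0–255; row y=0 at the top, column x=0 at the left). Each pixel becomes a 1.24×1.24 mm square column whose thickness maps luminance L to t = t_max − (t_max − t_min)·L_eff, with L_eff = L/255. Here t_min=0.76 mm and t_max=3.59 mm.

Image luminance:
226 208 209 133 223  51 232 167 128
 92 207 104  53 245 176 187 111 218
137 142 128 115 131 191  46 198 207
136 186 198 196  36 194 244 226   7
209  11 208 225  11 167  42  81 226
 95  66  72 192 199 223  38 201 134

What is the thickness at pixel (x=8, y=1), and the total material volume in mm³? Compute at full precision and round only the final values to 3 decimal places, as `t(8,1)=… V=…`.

span = t_max - t_min = 3.59 - 0.76 = 2.830
L(8,1) = 218, L_eff = 218/255 = 0.854902
t(8,1) = 3.59 - 2.830·0.854902 = 1.171
Σt over all 6·9 pixels = 442421/4250 ≈ 104.0990588
V = pitch²·Σt = 1.24²·442421/4250 = 160.063

t(8,1)=1.171 V=160.063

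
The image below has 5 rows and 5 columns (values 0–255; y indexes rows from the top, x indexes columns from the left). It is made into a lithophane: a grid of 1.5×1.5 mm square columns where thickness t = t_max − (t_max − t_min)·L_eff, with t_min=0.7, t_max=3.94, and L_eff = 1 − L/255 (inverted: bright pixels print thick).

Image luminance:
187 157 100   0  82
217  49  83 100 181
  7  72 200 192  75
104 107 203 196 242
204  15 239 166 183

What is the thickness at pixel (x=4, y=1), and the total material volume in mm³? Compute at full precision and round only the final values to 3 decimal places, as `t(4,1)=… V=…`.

span = t_max - t_min = 3.94 - 0.7 = 3.240
L(4,1) = 181, L_eff = 1 - 181/255 = 0.290196 (inverted)
t(4,1) = 3.94 - 3.240·0.290196 = 3.000
Σt over all 5·5 pixels = 255869/4250 ≈ 60.2044706
V = pitch²·Σt = 1.5²·255869/4250 = 135.460

t(4,1)=3.000 V=135.460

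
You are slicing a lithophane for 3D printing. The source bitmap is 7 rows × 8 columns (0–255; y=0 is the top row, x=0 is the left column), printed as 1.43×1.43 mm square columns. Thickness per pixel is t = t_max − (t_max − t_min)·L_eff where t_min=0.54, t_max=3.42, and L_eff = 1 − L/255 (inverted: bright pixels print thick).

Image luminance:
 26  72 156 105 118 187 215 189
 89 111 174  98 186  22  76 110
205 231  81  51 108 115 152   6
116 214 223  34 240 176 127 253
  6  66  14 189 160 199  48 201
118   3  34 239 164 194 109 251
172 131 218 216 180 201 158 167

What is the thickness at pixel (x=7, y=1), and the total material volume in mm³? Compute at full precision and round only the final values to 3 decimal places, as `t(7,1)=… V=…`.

t(7,1)=1.782 V=239.764

span = t_max - t_min = 3.42 - 0.54 = 2.880
L(7,1) = 110, L_eff = 1 - 110/255 = 0.568627 (inverted)
t(7,1) = 3.42 - 2.880·0.568627 = 1.782
Σt over all 7·8 pixels = 249156/2125 ≈ 117.2498824
V = pitch²·Σt = 1.43²·249156/2125 = 239.764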